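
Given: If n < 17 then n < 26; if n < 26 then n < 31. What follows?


Hypothetical syllogism: P → Q, Q → R ⊢ P → R
Premise 1: n < 17 → n < 26
Premise 2: n < 26 → n < 31
Chain the implications: the middle term (n < 26) links the two.
Conclusion: If n < 17, then n < 31.

If n < 17, then n < 31.


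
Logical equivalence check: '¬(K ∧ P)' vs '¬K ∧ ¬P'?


Expression 1: ¬(K ∧ P)
Expression 2: ¬K ∧ ¬P
Truth table (K P | Expr1 Expr2):
  T T |   F     F
  T F |   T     F   ← differ
  F T |   T     F   ← differ
  F F |   T     T
Counterexample: K=T, P=F gives Expr1 = T but Expr2 = F, so the expressions are NOT logically equivalent.

No


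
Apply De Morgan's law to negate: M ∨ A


De Morgan's law: ¬(P ∨ Q) ≡ ¬P ∧ ¬Q
¬(M ∨ A) = ¬M ∧ ¬A

¬M ∧ ¬A


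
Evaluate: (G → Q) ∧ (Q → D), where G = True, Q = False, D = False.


G = True, Q = False, D = False
Step 1: G → Q is false only when G=True and Q=False. Result: False
Step 2: Q → D is false only when Q=True and D=False. Result: True
Step 3: False ∧ True = False

False


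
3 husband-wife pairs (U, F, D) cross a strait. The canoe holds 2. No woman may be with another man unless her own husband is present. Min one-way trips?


Label couples U, F, D (H = husband, W = wife).
Counting alone: 6 people, the canoe carries 2 and someone must bring it back, so each round trip nets at most +1 on the far side until the last crossing → at least 9 trips. The jealousy constraint makes 9 impossible; the shortest valid schedule has 11:
1. WU+WF →  (far: WU,WF; near: HU,HF,HD,WD)
2. WU ←       (far: WF; near: HU,HF,HD,WU,WD)
3. WU+WD →  (far: WU,WF,WD; near: HU,HF,HD)
4. WU ←       (far: WF,WD; near: HU,HF,HD,WU)
5. HF+HD →  (far: HF,WF,HD,WD; near: HU,WU)
6. HF+WF ←  (far: HD,WD; near: HU,WU,HF,WF)
7. HU+HF →  (far: HU,HF,HD,WD; near: WU,WF)
8. WD ←       (far: HU,HF,HD; near: WU,WF,WD)
9. WU+WF →  (far: HU,WU,HF,WF,HD; near: WD)
10. HD ←      (far: HU,WU,HF,WF; near: HD,WD)
11. HD+WD → (far: all six; near: empty)
In every state each wife is either with her husband or with no other man.
Minimum trips = 11

11


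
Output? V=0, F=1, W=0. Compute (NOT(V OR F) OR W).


V OR F = 1
NOT(1) = 0
0 OR 0 = 0

0


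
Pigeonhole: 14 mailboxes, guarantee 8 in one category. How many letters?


Pigeonhole: to guarantee k in one of n categories, need (k-1)×n + 1.
k = 8, n = 14
Minimum = (8-1) × 14 + 1 = 7 × 14 + 1

99


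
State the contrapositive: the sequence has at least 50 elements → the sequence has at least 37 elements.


Original: If the sequence has at least 50 elements, then the sequence has at least 37 elements
Contrapositive: If ¬Q, then ¬P
Negate Q: not (the sequence has at least 37 elements)
Negate P: not (the sequence has at least 50 elements)

If not (the sequence has at least 37 elements), then not (the sequence has at least 50 elements).


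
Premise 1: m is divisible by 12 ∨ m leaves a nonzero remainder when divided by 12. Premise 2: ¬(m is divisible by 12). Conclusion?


Disjunctive syllogism: P ∨ Q, ¬P ⊢ Q
Disjunction: m is divisible by 12 ∨ m leaves a nonzero remainder when divided by 12
We know it is not the case that m is divisible by 12.
By disjunctive syllogism, the other disjunct must be true.

m leaves a nonzero remainder when divided by 12


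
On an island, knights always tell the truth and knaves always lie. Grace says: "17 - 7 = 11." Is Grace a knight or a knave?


Statement: "17 - 7 = 11."
Actual: 17 - 7 = 10
Claimed: 11
Statement is FALSE → Grace lies → Knave

Knave


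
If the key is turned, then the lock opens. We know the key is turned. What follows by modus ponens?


Modus ponens: P → Q, P ⊢ Q
P: the key is turned
Q: the lock opens
We have P → Q and P is true.
By modus ponens, Q must be true.

The lock opens


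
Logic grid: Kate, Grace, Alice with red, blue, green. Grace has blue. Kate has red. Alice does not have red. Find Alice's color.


From clues:
  Grace → blue
  Kate → red
By elimination, Alice gets the remaining.

green


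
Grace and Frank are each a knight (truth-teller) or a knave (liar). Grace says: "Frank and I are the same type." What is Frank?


Grace says: "Frank and I are the same type."
Case 1: Grace is a Knight (truth-teller)
  Statement is true → they ARE the same → Frank is also a Knight
Case 2: Grace is a Knave (liar)
  Statement is false → they are NOT the same → Frank is a Knight
In both cases, Frank is a Knight.

Knight


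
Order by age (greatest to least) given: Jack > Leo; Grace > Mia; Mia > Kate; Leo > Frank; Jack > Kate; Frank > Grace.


Constraints: Jack > Leo; Grace > Mia; Mia > Kate; Leo > Frank; Jack > Kate; Frank > Grace
Method: at each step, the next-highest is the one remaining person who never appears on the smaller side of a constraint between remaining people.
  Step 1: remaining {Leo, Kate, Jack, Frank, Mia, Grace}; on the smaller side: {Leo, Kate, Frank, Mia, Grace} → Jack is next (Jack > Leo; Jack > Kate).
  Step 2: remaining {Leo, Kate, Frank, Mia, Grace}; on the smaller side: {Kate, Frank, Mia, Grace} → Leo is next (Leo > Frank).
  Step 3: remaining {Kate, Frank, Mia, Grace}; on the smaller side: {Kate, Mia, Grace} → Frank is next (Frank > Grace).
  Step 4: remaining {Kate, Mia, Grace}; on the smaller side: {Kate, Mia} → Grace is next (Grace > Mia).
  Step 5: remaining {Kate, Mia}; on the smaller side: {Kate} → Mia is next (Mia > Kate).
  Step 6: only Kate remains → lowest.
Final ranking (highest to lowest):

Jack > Leo > Frank > Grace > Mia > Kate


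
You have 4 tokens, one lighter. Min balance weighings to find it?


Each weighing has 3 outcomes (left heavy / balance / right heavy), so k weighings distinguish at most 3^k cases; splitting into three near-equal groups achieves this.
Need 3^k ≥ 4: 3^1 = 3 < 4 ≤ 3^2 = 9
k = ⌈log₃(4)⌉ = 2

2


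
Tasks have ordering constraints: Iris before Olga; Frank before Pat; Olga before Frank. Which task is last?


Constraints: Iris before Olga; Frank before Pat; Olga before Frank
The last task can have nothing scheduled after it, so it must never appear on the left of a 'before'.
Tasks appearing before some other task: Iris, Frank, Olga.
The only task not in that list is Pat → it is last.

Pat


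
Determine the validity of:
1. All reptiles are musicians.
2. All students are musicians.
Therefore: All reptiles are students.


Premise 1: All reptiles are musicians.
Premise 2: All students are musicians.
Conclusion: All reptiles are students.
Fallacy: undistributed middle. musicians is predicate in both.
Counterexample: reptiles and students could be disjoint subsets of musicians.

Invalid


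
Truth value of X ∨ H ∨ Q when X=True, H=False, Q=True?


X = True, H = False, Q = True
Expression: X ∨ H ∨ Q
Step 1: X ∨ H = True OR False = True
Step 2: (True) ∨ Q = True OR True = True

True


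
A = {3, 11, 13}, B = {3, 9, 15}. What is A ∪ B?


A = {3, 11, 13}
B = {3, 9, 15}
Operation: union
All elements combined: 3, 9, 11, 13, 15

{3, 9, 11, 13, 15}


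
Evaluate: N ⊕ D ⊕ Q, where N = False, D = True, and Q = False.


N = False, D = True, Q = False
Step 1: N ⊕ D = False XOR True = True
Step 2: True ⊕ Q = True XOR False = True
XOR is true when an odd number of operands are true.

True


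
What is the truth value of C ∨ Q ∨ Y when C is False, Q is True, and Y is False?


C = False, Q = True, Y = False
Step 1: C ∨ Q = False OR True = True
Step 2: True ∨ Y = True OR False = True
OR is true when at least one operand is true.

True


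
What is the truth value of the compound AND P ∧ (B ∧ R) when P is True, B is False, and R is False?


P = True, B = False, R = False
Step 1: B ∧ R = False AND False = False
Step 2: P ∧ False = True AND False = False
AND is true only when ALL operands are true.

False


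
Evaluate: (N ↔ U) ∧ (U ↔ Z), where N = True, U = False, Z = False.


N = True, U = False, Z = False
Step 1: N ↔ U is true when N and U have the same value. Result: False
Step 2: U ↔ Z is true when U and Z have the same value. Result: True
Step 3: False ∧ True = False

False


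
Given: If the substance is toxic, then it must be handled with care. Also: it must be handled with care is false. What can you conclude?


Modus tollens: P → Q, ¬Q ⊢ ¬P
P: the substance is toxic
Q: it must be handled with care
We have P → Q and Q is false.
By modus tollens, P must be false.

It is not the case that the substance is toxic


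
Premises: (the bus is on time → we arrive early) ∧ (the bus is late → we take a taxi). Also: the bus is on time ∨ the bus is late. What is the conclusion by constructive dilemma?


Constructive dilemma: (P → Q) ∧ (R → S), P ∨ R ⊢ Q ∨ S
Premise 1: the bus is on time → we arrive early
Premise 2: the bus is late → we take a taxi
Premise 3: the bus is on time ∨ the bus is late
Case 1: Assuming the bus is on time, then by Premise 1, we arrive early.
Case 2: Assuming the bus is late, then by Premise 2, we take a taxi.
Since one of the bus is on time or the bus is late must hold, we get we arrive early or we take a taxi.

We arrive early or we take a taxi.


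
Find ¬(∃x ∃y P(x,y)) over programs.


Original: ∃x ∃y P(x,y)
Rule: ¬∀→∃, ¬∃→∀, negate predicate.
Negation: ∀x ∀y ¬P(x,y)

∀x ∀y ¬P(x,y)


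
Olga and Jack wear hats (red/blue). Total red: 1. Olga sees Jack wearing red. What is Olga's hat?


Total red = 1, Jack = red
Red accounted for: 1
Remaining for Olga: 0
Olga's hat is blue.

blue


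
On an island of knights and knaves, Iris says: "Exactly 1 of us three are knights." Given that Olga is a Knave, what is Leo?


Iris claims exactly 1 knights among Iris, Olga, Leo.
Given: Olga is a Knave.

Case 1: Iris is a Knight (tells truth)
  Then exactly 1 of the three are knights.
  Counting Iris, Olga: 1 knight(s) so far. Need 0 more → Leo = Knave.
Case 2: Iris is a Knave (lies)
  Then the count is NOT 1.
  If Leo = Knight, count = 1 = 1 → claim would be true, contradicts lie.
  If Leo = Knave, count = 0 ≠ 1 → lie confirmed ✓

Leo is a Knave.

Knave


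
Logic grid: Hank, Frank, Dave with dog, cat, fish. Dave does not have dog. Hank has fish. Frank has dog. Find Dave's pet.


From clues:
  Frank → dog
  Hank → fish
By elimination, Dave gets the remaining.

cat


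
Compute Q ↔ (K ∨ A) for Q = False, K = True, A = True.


Q = False, K = True, A = True
Step 1: K ∨ A = True OR True = True
Step 2: Q ↔ (True): true when both sides have same truth value.
Result: False ↔ True = False

False


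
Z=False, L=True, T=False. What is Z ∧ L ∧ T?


Z = False, L = True, T = False
Expression: Z ∧ L ∧ T
Step 1: Z ∧ L = False AND True = False
Step 2: (False) ∧ T = False AND False = False

False


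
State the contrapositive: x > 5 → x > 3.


Original: If x > 5, then x > 3
Contrapositive: If ¬Q, then ¬P
Negate Q: not (x > 3)
Negate P: not (x > 5)

If not (x > 3), then not (x > 5).


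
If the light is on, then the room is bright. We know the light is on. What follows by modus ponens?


Modus ponens: P → Q, P ⊢ Q
P: the light is on
Q: the room is bright
We have P → Q and P is true.
By modus ponens, Q must be true.

The room is bright


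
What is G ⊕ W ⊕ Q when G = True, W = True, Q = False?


G = True, W = True, Q = False
Step 1: G ⊕ W = True XOR True = False
Step 2: False ⊕ Q = False XOR False = False
XOR is true when an odd number of operands are true.

False


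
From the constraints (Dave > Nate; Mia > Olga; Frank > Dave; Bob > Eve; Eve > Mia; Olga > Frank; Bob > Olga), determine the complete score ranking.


Constraints: Dave > Nate; Mia > Olga; Frank > Dave; Bob > Eve; Eve > Mia; Olga > Frank; Bob > Olga
Method: at each step, the next-highest is the one remaining person who never appears on the smaller side of a constraint between remaining people.
  Step 1: remaining {Bob, Frank, Eve, Mia, Olga, Nate, Dave}; on the smaller side: {Frank, Eve, Mia, Olga, Nate, Dave} → Bob is next (Bob > Eve; Bob > Olga).
  Step 2: remaining {Frank, Eve, Mia, Olga, Nate, Dave}; on the smaller side: {Frank, Mia, Olga, Nate, Dave} → Eve is next (Eve > Mia).
  Step 3: remaining {Frank, Mia, Olga, Nate, Dave}; on the smaller side: {Frank, Olga, Nate, Dave} → Mia is next (Mia > Olga).
  Step 4: remaining {Frank, Olga, Nate, Dave}; on the smaller side: {Frank, Nate, Dave} → Olga is next (Olga > Frank).
  Step 5: remaining {Frank, Nate, Dave}; on the smaller side: {Nate, Dave} → Frank is next (Frank > Dave).
  Step 6: remaining {Nate, Dave}; on the smaller side: {Nate} → Dave is next (Dave > Nate).
  Step 7: only Nate remains → lowest.
Final ranking (highest to lowest):

Bob > Eve > Mia > Olga > Frank > Dave > Nate


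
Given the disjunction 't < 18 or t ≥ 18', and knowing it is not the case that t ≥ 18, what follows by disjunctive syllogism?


Disjunctive syllogism: P ∨ Q, ¬P ⊢ Q
Disjunction: t < 18 ∨ t ≥ 18
We know it is not the case that t ≥ 18.
By disjunctive syllogism, the other disjunct must be true.

t < 18


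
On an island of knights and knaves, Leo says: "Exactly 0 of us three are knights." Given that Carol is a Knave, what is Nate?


Leo claims exactly 0 knights among Leo, Carol, Nate.
Given: Carol is a Knave.

Case 1: Leo is a Knight (tells truth)
  Then exactly 0 of the three are knights.
  Counting Leo, Carol: 1 knight(s) so far. Need -1 more → impossible.
Case 2: Leo is a Knave (lies)
  Then the count is NOT 0.
  If Nate = Knave, count = 0 = 0 → claim would be true, contradicts lie.
  If Nate = Knight, count = 1 ≠ 0 → lie confirmed ✓

Nate is a Knight.

Knight


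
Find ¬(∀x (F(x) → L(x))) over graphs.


Original: ∀x (F(x) → L(x))
Rule: ¬∀→∃, ¬∃→∀, negate predicate.
Negation: ∃x (F(x) ∧ ¬L(x))

∃x (F(x) ∧ ¬L(x))


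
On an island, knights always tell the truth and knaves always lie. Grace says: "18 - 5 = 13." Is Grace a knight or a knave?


Statement: "18 - 5 = 13."
Actual: 18 - 5 = 13
Claimed: 13
Statement is TRUE → Grace tells the truth → Knight

Knight


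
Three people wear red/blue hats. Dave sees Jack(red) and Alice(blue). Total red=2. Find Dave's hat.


Total red = 2, seen red = 1
Own red = 2 - 1 = 1
Dave's hat is red.

red


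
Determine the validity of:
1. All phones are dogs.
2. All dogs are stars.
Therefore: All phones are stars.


Premise 1: All phones are dogs.
Premise 2: All dogs are stars.
Conclusion: All phones are stars.
Barbara syllogism (AAA-1): All A are B, All B are C → All A are C.
Middle term (dogs) distributed in premise 2.

Valid


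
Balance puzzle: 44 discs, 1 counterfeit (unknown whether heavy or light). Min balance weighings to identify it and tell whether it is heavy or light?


Let n = 44. 88 possibilities (n discs × lighter/heavier); each weighing has 3 outcomes.
Bound for k weighings: say the first weighing puts j discs on each pan. If it tips, the 2j weighed discs remain suspects (each with a known direction) and k-1 weighings give 3^(k-1) outcomes; 3^(k-1) is odd, so 2j ≤ 3^(k-1) - 1. If it balances, the n - 2j unweighed discs remain with direction unknown: 2(n - 2j) ≤ 3^(k-1) - 1 by the same parity argument. Adding, n ≤ (3^(k-1) - 1) + (3^(k-1) - 1)/2 = (3^k - 3)/2, and the classical three-group strategy achieves this (3 discs in 2 weighings, 12 in 3, 39 in 4, 120 in 5).
So we need the smallest k with (3^k - 3)/2 ≥ 44.
k = 4: (3^4 - 3)/2 = 39 < 44 ✗
k = 5: (3^5 - 3)/2 = 120 ≥ 44 ✓

5


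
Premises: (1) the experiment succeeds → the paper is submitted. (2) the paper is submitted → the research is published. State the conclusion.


Hypothetical syllogism: P → Q, Q → R ⊢ P → R
Premise 1: the experiment succeeds → the paper is submitted
Premise 2: the paper is submitted → the research is published
Chain the implications: the middle term (the paper is submitted) links the two.
Conclusion: If the experiment succeeds, then the research is published.

If the experiment succeeds, then the research is published.


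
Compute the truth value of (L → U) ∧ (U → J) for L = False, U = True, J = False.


L = False, U = True, J = False
Step 1: L → U is false only when L=True and U=False. Result: True
Step 2: U → J is false only when U=True and J=False. Result: False
Step 3: True ∧ False = False

False


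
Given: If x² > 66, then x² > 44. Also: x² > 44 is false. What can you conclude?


Modus tollens: P → Q, ¬Q ⊢ ¬P
P: x² > 66
Q: x² > 44
We have P → Q and Q is false.
By modus tollens, P must be false.

It is not the case that x² > 66


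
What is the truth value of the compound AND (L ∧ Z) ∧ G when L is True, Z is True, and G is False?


L = True, Z = True, G = False
Step 1: L ∧ Z = True AND True = True
Step 2: True ∧ G = True AND False = False
AND is true only when ALL operands are true.

False


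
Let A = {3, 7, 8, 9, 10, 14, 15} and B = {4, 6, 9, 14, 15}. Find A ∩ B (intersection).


A = {3, 7, 8, 9, 10, 14, 15}
B = {4, 6, 9, 14, 15}
Operation: intersection
Elements in both: 9, 14, 15

{9, 14, 15}


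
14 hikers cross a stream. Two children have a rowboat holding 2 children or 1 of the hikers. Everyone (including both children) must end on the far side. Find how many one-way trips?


Per crossing of one of the hikers: children→, one←, one of the hikers→, one← = 4 trips
14 × 4 = 56, + 1 final children→ = 57
Minimum trips = 57

57


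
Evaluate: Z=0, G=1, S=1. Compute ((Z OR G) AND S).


Z OR G = 0|1 = 1
1 AND 1 = 1

1


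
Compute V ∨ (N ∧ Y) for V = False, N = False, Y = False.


V = False, N = False, Y = False
Step 1: N ∧ Y = False AND False = False
Step 2: V ∨ False = False OR False = False
AND evaluated first (higher precedence); then OR applied.

False


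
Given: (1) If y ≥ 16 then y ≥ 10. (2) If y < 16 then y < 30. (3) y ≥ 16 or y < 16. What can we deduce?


Constructive dilemma: (P → Q) ∧ (R → S), P ∨ R ⊢ Q ∨ S
Premise 1: y ≥ 16 → y ≥ 10
Premise 2: y < 16 → y < 30
Premise 3: y ≥ 16 ∨ y < 16
Case 1: Assuming y ≥ 16, then by Premise 1, y ≥ 10.
Case 2: Assuming y < 16, then by Premise 2, y < 30.
Since one of y ≥ 16 or y < 16 must hold, we get y ≥ 10 or y < 30.

y ≥ 10 or y < 30.


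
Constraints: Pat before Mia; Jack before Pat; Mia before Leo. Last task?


Constraints: Pat before Mia; Jack before Pat; Mia before Leo
The last task can have nothing scheduled after it, so it must never appear on the left of a 'before'.
Tasks appearing before some other task: Pat, Jack, Mia.
The only task not in that list is Leo → it is last.

Leo


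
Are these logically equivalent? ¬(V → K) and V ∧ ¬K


Expression 1: ¬(V → K)
Expression 2: V ∧ ¬K
Truth table (V K | Expr1 Expr2):
  T T |   F     F
  T F |   T     T
  F T |   F     F
  F F |   F     F
All 4 rows agree, so the expressions are logically equivalent.

Yes


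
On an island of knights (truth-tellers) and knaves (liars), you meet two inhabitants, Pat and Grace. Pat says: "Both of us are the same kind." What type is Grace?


Pat says: "Both of us are the same kind."
Case 1: Pat is a Knight (truth-teller)
  Statement is true → they ARE the same → Grace is also a Knight
Case 2: Pat is a Knave (liar)
  Statement is false → they are NOT the same → Grace is a Knight
In both cases, Grace is a Knight.

Knight


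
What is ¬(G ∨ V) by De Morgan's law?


De Morgan's law: ¬(P ∨ Q) ≡ ¬P ∧ ¬Q
¬(G ∨ V) = ¬G ∧ ¬V

¬G ∧ ¬V


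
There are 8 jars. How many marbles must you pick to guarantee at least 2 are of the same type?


Pigeonhole: to guarantee k in one of n categories, need (k-1)×n + 1.
k = 2, n = 8
Minimum = (2-1) × 8 + 1 = 1 × 8 + 1

9


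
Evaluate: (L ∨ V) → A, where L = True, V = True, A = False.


L = True, V = True, A = False
Step 1: L ∨ V = True OR True = True
Step 2: (True) → A: false only when antecedent=True and A=False.
Result: False

False


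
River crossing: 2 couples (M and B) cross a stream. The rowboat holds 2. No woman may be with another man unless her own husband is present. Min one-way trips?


Label couples M and B.
1. WM+WB → (far: WM,WB; near: HM,HB)
2. WM ←   (far: WB; near: HM,HB,WM)
3. HM+HB → (far: HM,HB,WB; near: WM)
4. HM ←   (far: HB,WB; near: HM,WM)  — HM returns, since WM is alone on near bank
5. HM+WM → (far: all four; near: empty)
Every state respects the constraint.
Minimum trips = 5

5


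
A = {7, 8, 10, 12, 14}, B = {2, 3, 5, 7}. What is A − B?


A = {7, 8, 10, 12, 14}
B = {2, 3, 5, 7}
Operation: difference A − B
In A but not B: 8, 10, 12, 14

{8, 10, 12, 14}


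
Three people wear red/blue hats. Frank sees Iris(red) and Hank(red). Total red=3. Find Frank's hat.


Total red = 3, seen red = 2
Own red = 3 - 2 = 1
Frank's hat is red.

red


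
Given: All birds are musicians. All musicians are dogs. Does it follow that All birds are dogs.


Premise 1: All birds are musicians.
Premise 2: All musicians are dogs.
Conclusion: All birds are dogs.
Barbara syllogism (AAA-1): All A are B, All B are C → All A are C.
Middle term (musicians) distributed in premise 2.

Valid


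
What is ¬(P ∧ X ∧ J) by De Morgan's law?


De Morgan's law: ¬(P ∧ Q ∧ R) ≡ ¬P ∨ ¬Q ∨ ¬R
¬(P ∧ X ∧ J) = ¬P ∨ ¬X ∨ ¬J

¬P ∨ ¬X ∨ ¬J


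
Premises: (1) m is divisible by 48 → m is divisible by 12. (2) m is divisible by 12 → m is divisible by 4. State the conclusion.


Hypothetical syllogism: P → Q, Q → R ⊢ P → R
Premise 1: m is divisible by 48 → m is divisible by 12
Premise 2: m is divisible by 12 → m is divisible by 4
Chain the implications: the middle term (m is divisible by 12) links the two.
Conclusion: If m is divisible by 48, then m is divisible by 4.

If m is divisible by 48, then m is divisible by 4.


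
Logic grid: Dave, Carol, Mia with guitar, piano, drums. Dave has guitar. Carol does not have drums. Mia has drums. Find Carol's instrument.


From clues:
  Mia → drums
  Dave → guitar
By elimination, Carol gets the remaining.

piano


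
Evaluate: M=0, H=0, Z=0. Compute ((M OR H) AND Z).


M OR H = 0|0 = 0
0 AND 0 = 0

0


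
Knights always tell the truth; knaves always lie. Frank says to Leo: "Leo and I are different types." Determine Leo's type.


Frank says: "Leo and I are different types."
Case 1: Frank is a Knight (truth-teller)
  Statement is true → they ARE different → Leo is a Knave
Case 2: Frank is a Knave (liar)
  Statement is false → they are NOT different → Leo is a Knave
In both cases, Leo is a Knave.

Knave


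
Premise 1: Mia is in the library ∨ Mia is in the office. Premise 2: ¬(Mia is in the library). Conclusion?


Disjunctive syllogism: P ∨ Q, ¬P ⊢ Q
Disjunction: Mia is in the library ∨ Mia is in the office
We know it is not the case that Mia is in the library.
By disjunctive syllogism, the other disjunct must be true.

Mia is in the office


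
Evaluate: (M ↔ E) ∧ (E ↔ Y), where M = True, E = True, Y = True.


M = True, E = True, Y = True
Step 1: M ↔ E is true when M and E have the same value. Result: True
Step 2: E ↔ Y is true when E and Y have the same value. Result: True
Step 3: True ∧ True = True

True


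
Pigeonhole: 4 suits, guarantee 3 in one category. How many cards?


Pigeonhole: to guarantee k in one of n categories, need (k-1)×n + 1.
k = 3, n = 4
Minimum = (3-1) × 4 + 1 = 2 × 4 + 1

9


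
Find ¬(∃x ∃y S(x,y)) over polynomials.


Original: ∃x ∃y S(x,y)
Rule: ¬∀→∃, ¬∃→∀, negate predicate.
Negation: ∀x ∀y ¬S(x,y)

∀x ∀y ¬S(x,y)


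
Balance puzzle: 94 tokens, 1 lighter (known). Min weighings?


Each weighing has 3 outcomes (left heavy / balance / right heavy), so k weighings distinguish at most 3^k cases; splitting into three near-equal groups achieves this.
Need 3^k ≥ 94: 3^4 = 81 < 94 ≤ 3^5 = 243
k = ⌈log₃(94)⌉ = 5

5


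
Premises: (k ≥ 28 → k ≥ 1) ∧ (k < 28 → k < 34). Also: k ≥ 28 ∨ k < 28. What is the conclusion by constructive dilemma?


Constructive dilemma: (P → Q) ∧ (R → S), P ∨ R ⊢ Q ∨ S
Premise 1: k ≥ 28 → k ≥ 1
Premise 2: k < 28 → k < 34
Premise 3: k ≥ 28 ∨ k < 28
Case 1: Assuming k ≥ 28, then by Premise 1, k ≥ 1.
Case 2: Assuming k < 28, then by Premise 2, k < 34.
Since one of k ≥ 28 or k < 28 must hold, we get k ≥ 1 or k < 34.

k ≥ 1 or k < 34.


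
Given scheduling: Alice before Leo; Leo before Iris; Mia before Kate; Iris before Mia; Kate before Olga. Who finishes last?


Constraints: Alice before Leo; Leo before Iris; Mia before Kate; Iris before Mia; Kate before Olga
The last task can have nothing scheduled after it, so it must never appear on the left of a 'before'.
Tasks appearing before some other task: Alice, Leo, Mia, Iris, Kate.
The only task not in that list is Olga → it is last.

Olga


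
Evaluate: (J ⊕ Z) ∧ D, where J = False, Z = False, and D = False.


J = False, Z = False, D = False
Step 1: J ⊕ Z = False XOR False = False
Step 2: False ∧ D = False AND False = False
XOR true when exactly one of J,Z is true; then AND with D.

False


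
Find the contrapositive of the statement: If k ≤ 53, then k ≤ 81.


Original: If k ≤ 53, then k ≤ 81
Contrapositive: If ¬Q, then ¬P
Negate Q: not (k ≤ 81)
Negate P: not (k ≤ 53)

If not (k ≤ 81), then not (k ≤ 53).


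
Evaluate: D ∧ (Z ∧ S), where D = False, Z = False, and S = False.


D = False, Z = False, S = False
Step 1: Z ∧ S = False AND False = False
Step 2: D ∧ False = False AND False = False
AND is true only when ALL operands are true.

False


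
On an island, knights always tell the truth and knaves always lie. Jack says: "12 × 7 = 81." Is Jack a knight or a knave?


Statement: "12 × 7 = 81."
Actual: 12 × 7 = 84
Claimed: 81
Statement is FALSE → Jack lies → Knave

Knave


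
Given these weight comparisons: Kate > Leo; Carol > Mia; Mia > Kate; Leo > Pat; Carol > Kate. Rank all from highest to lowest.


Constraints: Kate > Leo; Carol > Mia; Mia > Kate; Leo > Pat; Carol > Kate
Method: at each step, the next-highest is the one remaining person who never appears on the smaller side of a constraint between remaining people.
  Step 1: remaining {Leo, Kate, Mia, Pat, Carol}; on the smaller side: {Leo, Kate, Mia, Pat} → Carol is next (Carol > Mia; Carol > Kate).
  Step 2: remaining {Leo, Kate, Mia, Pat}; on the smaller side: {Leo, Kate, Pat} → Mia is next (Mia > Kate).
  Step 3: remaining {Leo, Kate, Pat}; on the smaller side: {Leo, Pat} → Kate is next (Kate > Leo).
  Step 4: remaining {Leo, Pat}; on the smaller side: {Pat} → Leo is next (Leo > Pat).
  Step 5: only Pat remains → lowest.
Final ranking (highest to lowest):

Carol > Mia > Kate > Leo > Pat


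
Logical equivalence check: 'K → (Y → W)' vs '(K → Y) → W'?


Expression 1: K → (Y → W)
Expression 2: (K → Y) → W
Truth table (K Y W | Expr1 Expr2):
  T T T |   T     T
  T T F |   F     F
  T F T |   T     T
  T F F |   T     T
  F T T |   T     T
  F T F |   T     F   ← differ
  F F T |   T     T
  F F F |   T     F   ← differ
Counterexample: K=F, Y=T, W=F gives Expr1 = T but Expr2 = F, so the expressions are NOT logically equivalent.

No


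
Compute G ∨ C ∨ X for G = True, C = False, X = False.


G = True, C = False, X = False
Step 1: G ∨ C = True OR False = True
Step 2: True ∨ X = True OR False = True
OR is true when at least one operand is true.

True


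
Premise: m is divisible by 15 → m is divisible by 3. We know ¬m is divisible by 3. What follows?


Modus tollens: P → Q, ¬Q ⊢ ¬P
P: m is divisible by 15
Q: m is divisible by 3
We have P → Q and Q is false.
By modus tollens, P must be false.

It is not the case that m is divisible by 15


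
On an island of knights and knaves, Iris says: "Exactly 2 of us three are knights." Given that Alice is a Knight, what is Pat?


Iris claims exactly 2 knights among Iris, Alice, Pat.
Given: Alice is a Knight.

Case 1: Iris is a Knight (tells truth)
  Then exactly 2 of the three are knights.
  Counting Iris, Alice: 2 knight(s) so far. Need 0 more → Pat = Knave.
Case 2: Iris is a Knave (lies)
  Then the count is NOT 2.
  If Pat = Knight, count = 2 = 2 → claim would be true, contradicts lie.
  If Pat = Knave, count = 1 ≠ 2 → lie confirmed ✓

Pat is a Knave.

Knave


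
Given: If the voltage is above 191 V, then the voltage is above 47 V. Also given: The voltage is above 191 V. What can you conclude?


Modus ponens: P → Q, P ⊢ Q
P: the voltage is above 191 V
Q: the voltage is above 47 V
We have P → Q and P is true.
By modus ponens, Q must be true.

The voltage is above 47 V


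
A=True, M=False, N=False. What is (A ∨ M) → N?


A = True, M = False, N = False
Expression: (A ∨ M) → N
Step 1: A ∨ M = True OR False = True
Step 2: (True) → N = True → False (false only if antecedent True and consequent False) = False

False


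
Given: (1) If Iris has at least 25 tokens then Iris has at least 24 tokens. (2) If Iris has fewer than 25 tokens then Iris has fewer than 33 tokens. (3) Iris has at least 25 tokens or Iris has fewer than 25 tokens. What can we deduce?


Constructive dilemma: (P → Q) ∧ (R → S), P ∨ R ⊢ Q ∨ S
Premise 1: Iris has at least 25 tokens → Iris has at least 24 tokens
Premise 2: Iris has fewer than 25 tokens → Iris has fewer than 33 tokens
Premise 3: Iris has at least 25 tokens ∨ Iris has fewer than 25 tokens
Case 1: Assuming Iris has at least 25 tokens, then by Premise 1, Iris has at least 24 tokens.
Case 2: Assuming Iris has fewer than 25 tokens, then by Premise 2, Iris has fewer than 33 tokens.
Since one of Iris has at least 25 tokens or Iris has fewer than 25 tokens must hold, we get Iris has at least 24 tokens or Iris has fewer than 33 tokens.

Iris has at least 24 tokens or Iris has fewer than 33 tokens.


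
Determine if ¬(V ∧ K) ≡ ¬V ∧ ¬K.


Expression 1: ¬(V ∧ K)
Expression 2: ¬V ∧ ¬K
Truth table (V K | Expr1 Expr2):
  T T |   F     F
  T F |   T     F   ← differ
  F T |   T     F   ← differ
  F F |   T     T
Counterexample: V=T, K=F gives Expr1 = T but Expr2 = F, so the expressions are NOT logically equivalent.

No


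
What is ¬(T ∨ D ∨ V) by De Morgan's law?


De Morgan's law: ¬(P ∨ Q ∨ R) ≡ ¬P ∧ ¬Q ∧ ¬R
¬(T ∨ D ∨ V) = ¬T ∧ ¬D ∧ ¬V

¬T ∧ ¬D ∧ ¬V


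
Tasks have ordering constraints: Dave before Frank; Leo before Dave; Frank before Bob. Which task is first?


Constraints: Dave before Frank; Leo before Dave; Frank before Bob
The first task can have nothing scheduled before it, so it must never appear on the right of a 'before'.
Tasks appearing after some 'before': Frank, Dave, Bob.
The only task not in that list is Leo → it is first.

Leo


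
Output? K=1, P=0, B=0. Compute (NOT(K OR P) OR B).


K OR P = 1
NOT(1) = 0
0 OR 0 = 0

0


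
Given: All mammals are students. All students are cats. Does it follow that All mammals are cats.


Premise 1: All mammals are students.
Premise 2: All students are cats.
Conclusion: All mammals are cats.
Barbara syllogism (AAA-1): All A are B, All B are C → All A are C.
Middle term (students) distributed in premise 2.

Valid


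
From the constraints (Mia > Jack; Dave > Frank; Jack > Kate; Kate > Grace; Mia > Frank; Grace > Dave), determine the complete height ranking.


Constraints: Mia > Jack; Dave > Frank; Jack > Kate; Kate > Grace; Mia > Frank; Grace > Dave
Method: at each step, the next-highest is the one remaining person who never appears on the smaller side of a constraint between remaining people.
  Step 1: remaining {Mia, Kate, Grace, Jack, Frank, Dave}; on the smaller side: {Kate, Grace, Jack, Frank, Dave} → Mia is next (Mia > Jack; Mia > Frank).
  Step 2: remaining {Kate, Grace, Jack, Frank, Dave}; on the smaller side: {Kate, Grace, Frank, Dave} → Jack is next (Jack > Kate).
  Step 3: remaining {Kate, Grace, Frank, Dave}; on the smaller side: {Grace, Frank, Dave} → Kate is next (Kate > Grace).
  Step 4: remaining {Grace, Frank, Dave}; on the smaller side: {Frank, Dave} → Grace is next (Grace > Dave).
  Step 5: remaining {Frank, Dave}; on the smaller side: {Frank} → Dave is next (Dave > Frank).
  Step 6: only Frank remains → lowest.
Final ranking (highest to lowest):

Mia > Jack > Kate > Grace > Dave > Frank


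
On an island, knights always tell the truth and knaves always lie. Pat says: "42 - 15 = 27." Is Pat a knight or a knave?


Statement: "42 - 15 = 27."
Actual: 42 - 15 = 27
Claimed: 27
Statement is TRUE → Pat tells the truth → Knight

Knight


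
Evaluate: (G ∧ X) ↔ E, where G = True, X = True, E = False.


G = True, X = True, E = False
Step 1: G ∧ X = True AND True = True
Step 2: (True) ↔ E: true when both sides have same truth value.
Result: True ↔ False = False

False


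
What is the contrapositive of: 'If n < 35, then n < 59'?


Original: If n < 35, then n < 59
Contrapositive: If ¬Q, then ¬P
Negate Q: not (n < 59)
Negate P: not (n < 35)

If not (n < 59), then not (n < 35).


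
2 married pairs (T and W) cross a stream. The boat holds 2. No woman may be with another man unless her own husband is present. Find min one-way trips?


Label couples T and W.
1. WT+WW → (far: WT,WW; near: HT,HW)
2. WT ←   (far: WW; near: HT,HW,WT)
3. HT+HW → (far: HT,HW,WW; near: WT)
4. HT ←   (far: HW,WW; near: HT,WT)  — HT returns, since WT is alone on near bank
5. HT+WT → (far: all four; near: empty)
Every state respects the constraint.
Minimum trips = 5

5


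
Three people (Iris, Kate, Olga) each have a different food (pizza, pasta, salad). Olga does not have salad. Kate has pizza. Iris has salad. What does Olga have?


From clues:
  Iris → salad
  Kate → pizza
By elimination, Olga gets the remaining.

pasta


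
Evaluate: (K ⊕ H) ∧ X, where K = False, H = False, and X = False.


K = False, H = False, X = False
Step 1: K ⊕ H = False XOR False = False
Step 2: False ∧ X = False AND False = False
XOR true when exactly one of K,H is true; then AND with X.

False


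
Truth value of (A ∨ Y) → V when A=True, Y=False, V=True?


A = True, Y = False, V = True
Expression: (A ∨ Y) → V
Step 1: A ∨ Y = True OR False = True
Step 2: (True) → V = True → True (false only if antecedent True and consequent False) = True

True


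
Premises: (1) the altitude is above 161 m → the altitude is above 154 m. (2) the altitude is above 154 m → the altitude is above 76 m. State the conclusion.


Hypothetical syllogism: P → Q, Q → R ⊢ P → R
Premise 1: the altitude is above 161 m → the altitude is above 154 m
Premise 2: the altitude is above 154 m → the altitude is above 76 m
Chain the implications: the middle term (the altitude is above 154 m) links the two.
Conclusion: If the altitude is above 161 m, then the altitude is above 76 m.

If the altitude is above 161 m, then the altitude is above 76 m.


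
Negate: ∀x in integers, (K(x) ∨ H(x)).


Original: ∀x (K(x) ∨ H(x))
Rule: ¬∀→∃, ¬∃→∀, negate predicate.
Negation: ∃x (¬K(x) ∧ ¬H(x))

∃x (¬K(x) ∧ ¬H(x))


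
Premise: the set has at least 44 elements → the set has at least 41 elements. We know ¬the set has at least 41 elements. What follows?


Modus tollens: P → Q, ¬Q ⊢ ¬P
P: the set has at least 44 elements
Q: the set has at least 41 elements
We have P → Q and Q is false.
By modus tollens, P must be false.

It is not the case that the set has at least 44 elements


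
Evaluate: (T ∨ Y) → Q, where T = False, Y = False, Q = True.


T = False, Y = False, Q = True
Step 1: T ∨ Y = False OR False = False
Step 2: (False) → Q: false only when antecedent=True and Q=False.
Result: True

True


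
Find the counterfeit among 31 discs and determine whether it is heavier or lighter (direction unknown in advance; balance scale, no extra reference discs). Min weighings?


Let n = 31. 62 possibilities (n discs × lighter/heavier); each weighing has 3 outcomes.
Bound for k weighings: say the first weighing puts j discs on each pan. If it tips, the 2j weighed discs remain suspects (each with a known direction) and k-1 weighings give 3^(k-1) outcomes; 3^(k-1) is odd, so 2j ≤ 3^(k-1) - 1. If it balances, the n - 2j unweighed discs remain with direction unknown: 2(n - 2j) ≤ 3^(k-1) - 1 by the same parity argument. Adding, n ≤ (3^(k-1) - 1) + (3^(k-1) - 1)/2 = (3^k - 3)/2, and the classical three-group strategy achieves this (3 discs in 2 weighings, 12 in 3, 39 in 4, 120 in 5).
So we need the smallest k with (3^k - 3)/2 ≥ 31.
k = 3: (3^3 - 3)/2 = 12 < 31 ✗
k = 4: (3^4 - 3)/2 = 39 ≥ 31 ✓

4


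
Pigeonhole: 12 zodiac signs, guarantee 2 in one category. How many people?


Pigeonhole: to guarantee k in one of n categories, need (k-1)×n + 1.
k = 2, n = 12
Minimum = (2-1) × 12 + 1 = 1 × 12 + 1

13


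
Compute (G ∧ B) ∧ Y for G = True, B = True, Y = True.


G = True, B = True, Y = True
Step 1: G ∧ B = True AND True = True
Step 2: True ∧ Y = True AND True = True
AND is true only when ALL operands are true.

True


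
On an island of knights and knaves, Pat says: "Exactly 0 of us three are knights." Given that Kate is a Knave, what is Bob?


Pat claims exactly 0 knights among Pat, Kate, Bob.
Given: Kate is a Knave.

Case 1: Pat is a Knight (tells truth)
  Then exactly 0 of the three are knights.
  Counting Pat, Kate: 1 knight(s) so far. Need -1 more → impossible.
Case 2: Pat is a Knave (lies)
  Then the count is NOT 0.
  If Bob = Knave, count = 0 = 0 → claim would be true, contradicts lie.
  If Bob = Knight, count = 1 ≠ 0 → lie confirmed ✓

Bob is a Knight.

Knight


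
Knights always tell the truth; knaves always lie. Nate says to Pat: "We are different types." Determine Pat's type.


Nate says: "We are different types."
Case 1: Nate is a Knight (truth-teller)
  Statement is true → they ARE different → Pat is a Knave
Case 2: Nate is a Knave (liar)
  Statement is false → they are NOT different → Pat is a Knave
In both cases, Pat is a Knave.

Knave


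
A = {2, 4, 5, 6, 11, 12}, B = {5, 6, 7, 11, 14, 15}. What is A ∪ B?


A = {2, 4, 5, 6, 11, 12}
B = {5, 6, 7, 11, 14, 15}
Operation: union
All elements combined: 2, 4, 5, 6, 7, 11, 12, 14, 15

{2, 4, 5, 6, 7, 11, 12, 14, 15}


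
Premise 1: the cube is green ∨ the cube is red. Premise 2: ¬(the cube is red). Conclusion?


Disjunctive syllogism: P ∨ Q, ¬P ⊢ Q
Disjunction: the cube is green ∨ the cube is red
We know it is not the case that the cube is red.
By disjunctive syllogism, the other disjunct must be true.

The cube is green


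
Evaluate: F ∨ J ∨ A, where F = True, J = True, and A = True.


F = True, J = True, A = True
Step 1: F ∨ J = True OR True = True
Step 2: True ∨ A = True OR True = True
OR is true when at least one operand is true.

True


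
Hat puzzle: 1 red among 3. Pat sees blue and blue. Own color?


Total red = 1, seen red = 0
Own red = 1 - 0 = 1
Pat's hat is red.

red


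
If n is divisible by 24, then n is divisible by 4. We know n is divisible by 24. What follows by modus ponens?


Modus ponens: P → Q, P ⊢ Q
P: n is divisible by 24
Q: n is divisible by 4
We have P → Q and P is true.
By modus ponens, Q must be true.

n is divisible by 4


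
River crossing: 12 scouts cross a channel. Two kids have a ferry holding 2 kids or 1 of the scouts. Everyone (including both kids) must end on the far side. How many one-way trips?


Per crossing of one of the scouts: kids→, one←, one of the scouts→, one← = 4 trips
12 × 4 = 48, + 1 final kids→ = 49
Minimum trips = 49

49
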